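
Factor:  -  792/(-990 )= 4/5=2^2*5^ (- 1) 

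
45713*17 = 777121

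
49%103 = 49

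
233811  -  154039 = 79772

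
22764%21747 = 1017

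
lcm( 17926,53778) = 53778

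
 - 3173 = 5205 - 8378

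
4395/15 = 293 = 293.00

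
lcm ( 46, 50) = 1150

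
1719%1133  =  586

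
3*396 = 1188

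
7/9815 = 7/9815 = 0.00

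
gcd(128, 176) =16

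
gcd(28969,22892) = 59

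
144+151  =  295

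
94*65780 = 6183320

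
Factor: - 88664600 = - 2^3 * 5^2*29^1*15287^1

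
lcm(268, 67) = 268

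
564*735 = 414540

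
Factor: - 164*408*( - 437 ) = 29240544 = 2^5*3^1 *17^1*19^1 * 23^1* 41^1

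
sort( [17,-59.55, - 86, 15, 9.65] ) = [  -  86, - 59.55, 9.65, 15,17]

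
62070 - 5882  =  56188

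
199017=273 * 729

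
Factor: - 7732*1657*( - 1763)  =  22587422012  =  2^2 * 41^1*43^1*1657^1 * 1933^1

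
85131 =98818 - 13687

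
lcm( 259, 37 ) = 259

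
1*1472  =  1472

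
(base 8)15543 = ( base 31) 795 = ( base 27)9gi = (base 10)7011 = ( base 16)1B63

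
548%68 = 4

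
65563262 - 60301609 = 5261653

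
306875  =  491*625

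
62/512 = 31/256 = 0.12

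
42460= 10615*4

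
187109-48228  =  138881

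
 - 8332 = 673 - 9005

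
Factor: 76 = 2^2*19^1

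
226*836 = 188936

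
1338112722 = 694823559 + 643289163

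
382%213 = 169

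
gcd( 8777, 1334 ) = 1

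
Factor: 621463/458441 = 71^1*113^( -1 )*4057^(  -  1)*8753^1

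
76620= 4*19155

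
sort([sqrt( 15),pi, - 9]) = [ - 9, pi,sqrt(15 )]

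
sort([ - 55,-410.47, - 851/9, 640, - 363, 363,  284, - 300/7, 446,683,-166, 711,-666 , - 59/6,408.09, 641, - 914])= [ -914, - 666,- 410.47, - 363, - 166 , - 851/9, - 55, - 300/7,- 59/6,284, 363 , 408.09, 446, 640, 641, 683,711 ] 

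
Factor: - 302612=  - 2^2*75653^1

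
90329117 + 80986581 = 171315698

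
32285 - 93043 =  - 60758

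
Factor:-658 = -2^1 *7^1*47^1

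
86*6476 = 556936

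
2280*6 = 13680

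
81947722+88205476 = 170153198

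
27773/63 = 440 + 53/63 = 440.84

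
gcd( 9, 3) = 3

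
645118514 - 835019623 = -189901109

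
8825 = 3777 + 5048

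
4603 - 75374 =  - 70771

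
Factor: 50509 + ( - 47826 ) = 2683^1 = 2683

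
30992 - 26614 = 4378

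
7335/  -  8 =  - 917 + 1/8 = - 916.88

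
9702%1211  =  14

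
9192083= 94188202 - 84996119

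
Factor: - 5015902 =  - 2^1*919^1 * 2729^1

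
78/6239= 78/6239 = 0.01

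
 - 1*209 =  -  209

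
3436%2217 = 1219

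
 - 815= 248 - 1063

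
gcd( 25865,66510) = 3695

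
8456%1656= 176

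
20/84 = 5/21 = 0.24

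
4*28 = 112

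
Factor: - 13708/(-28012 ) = 23/47=23^1*47^(-1 ) 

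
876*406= 355656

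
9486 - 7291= 2195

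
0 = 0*3805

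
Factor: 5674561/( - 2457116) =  - 2^(-2 )*59^1*96179^1*614279^( - 1 )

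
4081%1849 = 383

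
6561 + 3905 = 10466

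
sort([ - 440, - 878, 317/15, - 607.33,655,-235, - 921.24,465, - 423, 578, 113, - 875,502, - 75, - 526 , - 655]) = [-921.24  , - 878 , - 875, - 655,-607.33, - 526, - 440,-423,  -  235,  -  75, 317/15,113 , 465, 502, 578 , 655]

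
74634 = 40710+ 33924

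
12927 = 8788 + 4139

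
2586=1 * 2586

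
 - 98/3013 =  - 98/3013 = - 0.03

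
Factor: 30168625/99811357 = 5^3 * 17^1*14197^1*99811357^( - 1) 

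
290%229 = 61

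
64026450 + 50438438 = 114464888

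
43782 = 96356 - 52574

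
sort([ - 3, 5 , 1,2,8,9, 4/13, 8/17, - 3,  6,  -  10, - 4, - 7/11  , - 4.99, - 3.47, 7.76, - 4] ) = [- 10, - 4.99, - 4,-4, - 3.47,  -  3, - 3, - 7/11,4/13,8/17,1, 2, 5, 6,7.76,8,9] 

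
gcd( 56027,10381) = 1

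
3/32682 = 1/10894 = 0.00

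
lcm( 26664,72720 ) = 799920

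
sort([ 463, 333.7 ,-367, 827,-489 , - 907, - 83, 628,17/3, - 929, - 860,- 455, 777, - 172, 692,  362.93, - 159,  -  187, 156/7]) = [ - 929, - 907, - 860, - 489, - 455, - 367,  -  187, - 172, - 159, - 83,17/3,  156/7, 333.7 , 362.93, 463, 628, 692, 777,827]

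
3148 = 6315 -3167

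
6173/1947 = 3 + 332/1947 = 3.17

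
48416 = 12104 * 4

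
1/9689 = 1/9689  =  0.00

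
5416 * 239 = 1294424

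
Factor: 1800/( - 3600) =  - 2^(  -  1)= - 1/2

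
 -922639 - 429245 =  - 1351884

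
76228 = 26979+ 49249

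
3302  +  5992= 9294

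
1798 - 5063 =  - 3265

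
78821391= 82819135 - 3997744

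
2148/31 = 69+9/31  =  69.29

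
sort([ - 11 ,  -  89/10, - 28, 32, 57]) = [  -  28, - 11  , - 89/10,32,57 ] 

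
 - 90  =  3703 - 3793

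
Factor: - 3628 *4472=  - 2^5*13^1*43^1*907^1 = - 16224416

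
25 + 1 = 26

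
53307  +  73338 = 126645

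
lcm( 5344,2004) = 16032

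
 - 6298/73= - 87 + 53/73 = - 86.27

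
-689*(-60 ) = 41340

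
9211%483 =34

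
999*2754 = 2751246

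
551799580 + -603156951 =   -  51357371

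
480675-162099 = 318576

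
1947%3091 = 1947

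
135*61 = 8235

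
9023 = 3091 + 5932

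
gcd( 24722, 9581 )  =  1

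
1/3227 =1/3227 = 0.00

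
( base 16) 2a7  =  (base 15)304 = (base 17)25G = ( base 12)487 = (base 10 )679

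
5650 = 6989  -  1339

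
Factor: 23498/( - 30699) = -2^1*3^( - 4 )*31^1 = - 62/81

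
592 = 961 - 369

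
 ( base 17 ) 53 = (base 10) 88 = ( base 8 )130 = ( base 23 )3J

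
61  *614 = 37454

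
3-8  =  -5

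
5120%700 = 220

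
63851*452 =28860652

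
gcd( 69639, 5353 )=1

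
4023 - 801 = 3222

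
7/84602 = 1/12086 = 0.00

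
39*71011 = 2769429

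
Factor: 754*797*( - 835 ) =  - 501783230 = -2^1* 5^1 * 13^1 * 29^1*167^1*797^1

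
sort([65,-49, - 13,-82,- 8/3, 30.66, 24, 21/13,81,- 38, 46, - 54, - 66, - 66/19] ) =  [ -82,-66, -54, - 49, - 38, - 13, - 66/19 , - 8/3 , 21/13, 24,  30.66,46 , 65, 81 ] 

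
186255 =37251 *5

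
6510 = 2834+3676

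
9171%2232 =243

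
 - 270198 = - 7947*34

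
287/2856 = 41/408 = 0.10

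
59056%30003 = 29053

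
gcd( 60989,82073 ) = 1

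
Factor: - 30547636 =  - 2^2*7^1*853^1*1279^1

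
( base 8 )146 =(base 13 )7b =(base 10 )102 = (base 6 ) 250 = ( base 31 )39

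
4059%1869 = 321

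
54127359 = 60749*891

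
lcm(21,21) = 21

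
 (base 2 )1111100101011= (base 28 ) a4r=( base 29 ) 9e4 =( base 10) 7979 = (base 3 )101221112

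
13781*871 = 12003251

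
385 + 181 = 566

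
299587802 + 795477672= 1095065474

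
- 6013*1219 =- 7329847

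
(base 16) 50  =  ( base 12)68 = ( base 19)44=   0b1010000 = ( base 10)80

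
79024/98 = 806 + 18/49=806.37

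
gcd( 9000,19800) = 1800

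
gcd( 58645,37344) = 1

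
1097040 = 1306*840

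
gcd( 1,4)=1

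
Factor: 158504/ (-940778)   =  -2^2*19813^1*470389^( - 1) = - 79252/470389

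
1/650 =1/650 = 0.00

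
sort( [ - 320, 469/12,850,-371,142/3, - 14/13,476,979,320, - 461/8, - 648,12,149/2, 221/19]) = [ - 648,  -  371, - 320 , - 461/8, - 14/13,221/19, 12,469/12, 142/3,149/2, 320 , 476 , 850,  979] 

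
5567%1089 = 122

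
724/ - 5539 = -1 + 4815/5539 = -  0.13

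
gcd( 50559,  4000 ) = 1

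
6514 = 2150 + 4364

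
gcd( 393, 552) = 3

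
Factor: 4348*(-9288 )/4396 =-10096056/1099  =  - 2^3*3^3 * 7^ ( - 1) *43^1 * 157^(-1) * 1087^1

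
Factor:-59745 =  - 3^1*5^1*7^1*569^1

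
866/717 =866/717 = 1.21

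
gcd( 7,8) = 1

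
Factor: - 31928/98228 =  - 2^1*307^1*1889^( - 1) = - 614/1889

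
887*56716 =50307092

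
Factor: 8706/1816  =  4353/908 = 2^( - 2) *3^1* 227^( - 1)*1451^1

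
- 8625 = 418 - 9043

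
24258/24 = 1010 + 3/4 = 1010.75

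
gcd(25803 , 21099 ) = 3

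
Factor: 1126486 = 2^1*71^1*7933^1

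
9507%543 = 276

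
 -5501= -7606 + 2105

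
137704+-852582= - 714878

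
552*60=33120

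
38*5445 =206910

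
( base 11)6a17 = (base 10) 9214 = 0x23fe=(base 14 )3502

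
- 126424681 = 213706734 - 340131415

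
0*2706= 0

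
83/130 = 83/130 = 0.64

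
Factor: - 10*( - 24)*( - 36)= - 2^6  *  3^3*5^1 = - 8640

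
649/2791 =649/2791  =  0.23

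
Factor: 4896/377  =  2^5 * 3^2*13^ ( - 1)*17^1* 29^( - 1 )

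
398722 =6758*59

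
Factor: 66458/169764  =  2^( - 1 )*3^(-1)*43^(-1)*101^1=101/258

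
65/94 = 65/94 = 0.69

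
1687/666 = 2+355/666=2.53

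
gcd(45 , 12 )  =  3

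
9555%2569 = 1848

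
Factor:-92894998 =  - 2^1*7^1*239^1*27763^1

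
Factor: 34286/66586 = 7^1*13^( - 2)*31^1*79^1*197^(-1) = 17143/33293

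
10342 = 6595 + 3747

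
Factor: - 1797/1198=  - 3/2 = - 2^( - 1 )*3^1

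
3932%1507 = 918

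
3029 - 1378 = 1651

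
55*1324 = 72820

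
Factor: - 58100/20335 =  - 20/7 = -2^2*5^1*7^( - 1)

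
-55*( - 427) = 23485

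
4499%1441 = 176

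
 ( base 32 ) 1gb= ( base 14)7C7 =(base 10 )1547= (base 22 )347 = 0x60b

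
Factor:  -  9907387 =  - 7^1*1415341^1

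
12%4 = 0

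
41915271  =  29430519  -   - 12484752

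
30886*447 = 13806042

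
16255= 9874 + 6381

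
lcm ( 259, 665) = 24605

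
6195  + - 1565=4630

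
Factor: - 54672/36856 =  - 2^1  *  3^1*67^1*271^ (-1)=- 402/271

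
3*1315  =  3945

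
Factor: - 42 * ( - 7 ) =2^1*3^1*7^2 = 294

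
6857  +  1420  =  8277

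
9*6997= 62973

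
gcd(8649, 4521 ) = 3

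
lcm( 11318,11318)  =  11318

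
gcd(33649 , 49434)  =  77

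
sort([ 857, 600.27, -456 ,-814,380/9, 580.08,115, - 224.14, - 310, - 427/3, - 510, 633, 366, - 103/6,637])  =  [ - 814, - 510,  -  456,-310,-224.14,- 427/3,-103/6, 380/9, 115,366,580.08,600.27, 633, 637, 857 ]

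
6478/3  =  2159  +  1/3 = 2159.33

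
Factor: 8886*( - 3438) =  - 30550068 = - 2^2*3^3*191^1*1481^1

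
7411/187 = 7411/187 =39.63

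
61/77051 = 61/77051 = 0.00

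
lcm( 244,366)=732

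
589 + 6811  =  7400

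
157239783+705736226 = 862976009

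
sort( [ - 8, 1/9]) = [ - 8,1/9 ]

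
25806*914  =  23586684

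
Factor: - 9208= -2^3*1151^1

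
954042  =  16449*58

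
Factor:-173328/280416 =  - 2^ (  -  1)* 127^( - 1)*157^1=- 157/254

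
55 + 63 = 118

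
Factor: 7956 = 2^2*3^2*13^1*17^1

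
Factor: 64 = 2^6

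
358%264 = 94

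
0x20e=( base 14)298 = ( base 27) JD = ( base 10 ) 526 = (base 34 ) fg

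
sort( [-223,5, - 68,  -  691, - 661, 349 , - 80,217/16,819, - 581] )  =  [-691,  -  661, - 581,  -  223,- 80, - 68, 5  ,  217/16, 349, 819]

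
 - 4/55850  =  -1 +27923/27925 = - 0.00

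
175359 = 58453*3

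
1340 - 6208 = - 4868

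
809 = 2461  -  1652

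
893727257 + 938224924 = 1831952181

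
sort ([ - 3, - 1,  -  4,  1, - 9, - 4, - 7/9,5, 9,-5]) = [ -9, - 5, - 4,- 4, - 3,-1, - 7/9, 1,5,9 ] 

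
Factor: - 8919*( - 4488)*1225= 2^3*3^3 * 5^2*7^2*11^1*17^1*991^1 = 49034878200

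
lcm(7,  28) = 28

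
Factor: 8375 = 5^3* 67^1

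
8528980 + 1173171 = 9702151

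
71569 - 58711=12858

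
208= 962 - 754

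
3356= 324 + 3032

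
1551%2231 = 1551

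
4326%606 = 84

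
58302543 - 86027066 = -27724523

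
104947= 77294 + 27653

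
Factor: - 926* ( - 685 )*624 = 395809440 = 2^5*3^1*5^1*13^1*137^1*463^1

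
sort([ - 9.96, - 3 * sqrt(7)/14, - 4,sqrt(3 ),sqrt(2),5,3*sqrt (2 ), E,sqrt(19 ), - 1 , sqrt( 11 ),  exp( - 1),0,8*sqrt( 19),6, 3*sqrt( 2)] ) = [ - 9.96,-4, - 1 , - 3*sqrt( 7 ) /14,0,exp( - 1 ),sqrt ( 2), sqrt( 3),E , sqrt(11) , 3*sqrt( 2), 3  *  sqrt( 2),sqrt( 19),5, 6 , 8*sqrt( 19) ] 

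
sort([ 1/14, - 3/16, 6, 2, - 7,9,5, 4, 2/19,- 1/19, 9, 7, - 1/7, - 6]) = [-7 ,-6, - 3/16,  -  1/7,  -  1/19, 1/14,  2/19,2,  4,5, 6,7, 9,  9 ]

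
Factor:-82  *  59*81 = -2^1*3^4*41^1*59^1 = - 391878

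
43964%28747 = 15217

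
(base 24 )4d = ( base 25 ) 49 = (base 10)109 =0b1101101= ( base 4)1231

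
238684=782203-543519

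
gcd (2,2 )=2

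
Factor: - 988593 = -3^1 * 229^1*1439^1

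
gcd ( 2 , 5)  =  1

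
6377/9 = 6377/9  =  708.56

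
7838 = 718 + 7120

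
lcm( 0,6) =0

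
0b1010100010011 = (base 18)GBD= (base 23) a4d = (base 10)5395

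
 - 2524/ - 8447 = 2524/8447 = 0.30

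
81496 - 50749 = 30747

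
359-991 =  - 632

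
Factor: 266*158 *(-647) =-2^2*7^1*19^1 *79^1*647^1 = - 27192116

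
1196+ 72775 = 73971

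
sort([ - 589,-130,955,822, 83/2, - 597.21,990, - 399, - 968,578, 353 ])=[-968,-597.21,-589, - 399,-130,83/2,353, 578,822,  955,990 ] 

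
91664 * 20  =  1833280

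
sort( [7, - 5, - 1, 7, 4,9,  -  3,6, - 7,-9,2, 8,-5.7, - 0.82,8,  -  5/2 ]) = [ - 9, - 7, - 5.7, - 5 , - 3,  -  5/2, - 1,- 0.82,2, 4,6,7, 7, 8, 8,9] 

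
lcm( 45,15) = 45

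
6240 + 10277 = 16517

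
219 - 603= - 384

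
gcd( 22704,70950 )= 2838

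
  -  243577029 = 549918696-793495725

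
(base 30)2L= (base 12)69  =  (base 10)81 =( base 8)121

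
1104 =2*552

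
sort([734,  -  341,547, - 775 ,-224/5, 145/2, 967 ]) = [ - 775, - 341,-224/5, 145/2, 547,  734,967 ] 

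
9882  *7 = 69174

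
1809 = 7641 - 5832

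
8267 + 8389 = 16656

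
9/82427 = 9/82427 = 0.00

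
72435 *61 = 4418535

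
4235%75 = 35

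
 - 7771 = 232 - 8003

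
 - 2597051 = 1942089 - 4539140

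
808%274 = 260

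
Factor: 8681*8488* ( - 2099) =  - 154663404472 = - 2^3 * 1061^1*2099^1*8681^1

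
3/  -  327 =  - 1/109 = -  0.01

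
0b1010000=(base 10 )80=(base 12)68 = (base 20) 40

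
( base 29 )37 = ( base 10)94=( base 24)3m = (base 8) 136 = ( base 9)114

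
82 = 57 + 25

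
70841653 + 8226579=79068232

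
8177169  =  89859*91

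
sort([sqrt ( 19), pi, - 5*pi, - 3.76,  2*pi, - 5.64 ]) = [-5 * pi , - 5.64, - 3.76, pi, sqrt( 19), 2  *pi]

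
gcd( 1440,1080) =360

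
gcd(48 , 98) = 2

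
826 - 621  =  205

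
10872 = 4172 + 6700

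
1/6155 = 1/6155 = 0.00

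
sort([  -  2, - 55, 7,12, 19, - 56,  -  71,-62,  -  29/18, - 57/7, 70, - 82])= [ - 82, - 71,-62, - 56, - 55, - 57/7,-2, - 29/18,7,12, 19, 70]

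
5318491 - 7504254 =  - 2185763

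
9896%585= 536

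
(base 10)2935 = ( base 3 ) 11000201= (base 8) 5567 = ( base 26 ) 48n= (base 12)1847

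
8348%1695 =1568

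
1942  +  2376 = 4318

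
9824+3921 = 13745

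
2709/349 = 7+ 266/349 = 7.76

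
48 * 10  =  480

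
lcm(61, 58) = 3538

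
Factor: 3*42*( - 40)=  - 5040 = - 2^4 * 3^2*5^1*7^1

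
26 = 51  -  25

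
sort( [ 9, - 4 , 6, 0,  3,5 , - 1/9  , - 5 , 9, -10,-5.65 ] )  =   [- 10, - 5.65, - 5, - 4,  -  1/9  ,  0,3,5 , 6, 9,9]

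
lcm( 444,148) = 444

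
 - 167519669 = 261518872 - 429038541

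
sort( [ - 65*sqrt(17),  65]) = [- 65*sqrt(  17),65] 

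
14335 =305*47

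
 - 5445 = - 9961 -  -4516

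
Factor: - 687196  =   - 2^2*171799^1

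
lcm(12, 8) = 24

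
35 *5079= 177765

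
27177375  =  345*78775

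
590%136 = 46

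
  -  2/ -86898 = 1/43449 = 0.00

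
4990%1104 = 574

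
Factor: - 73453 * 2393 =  - 175773029 =- 2393^1*73453^1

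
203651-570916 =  - 367265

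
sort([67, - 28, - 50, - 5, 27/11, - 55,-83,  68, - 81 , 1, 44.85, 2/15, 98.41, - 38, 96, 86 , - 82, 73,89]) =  [ - 83, - 82, - 81, - 55, - 50, - 38,  -  28, - 5, 2/15, 1 , 27/11, 44.85, 67,68, 73,86, 89  ,  96, 98.41]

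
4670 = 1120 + 3550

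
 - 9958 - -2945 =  - 7013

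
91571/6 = 15261 + 5/6 = 15261.83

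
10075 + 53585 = 63660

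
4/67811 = 4/67811 =0.00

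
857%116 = 45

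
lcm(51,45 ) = 765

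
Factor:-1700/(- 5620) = 5^1*17^1*281^(  -  1 ) = 85/281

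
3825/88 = 43 + 41/88 = 43.47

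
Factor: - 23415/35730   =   - 1561/2382= - 2^( - 1)*3^( - 1)*7^1*223^1 * 397^( - 1)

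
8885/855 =1777/171  =  10.39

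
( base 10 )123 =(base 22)5D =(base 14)8b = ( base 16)7b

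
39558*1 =39558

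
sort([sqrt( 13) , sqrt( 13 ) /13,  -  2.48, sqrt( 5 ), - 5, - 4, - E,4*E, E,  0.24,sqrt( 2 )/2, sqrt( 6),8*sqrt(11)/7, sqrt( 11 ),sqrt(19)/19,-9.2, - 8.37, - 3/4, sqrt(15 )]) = [-9.2,  -  8.37, - 5, - 4, - E, - 2.48, - 3/4, sqrt( 19 ) /19,0.24,sqrt( 13 )/13,sqrt( 2) /2,sqrt(5), sqrt( 6 ),E,  sqrt ( 11) , sqrt(13),  8 * sqrt( 11)/7,sqrt( 15),  4*E ]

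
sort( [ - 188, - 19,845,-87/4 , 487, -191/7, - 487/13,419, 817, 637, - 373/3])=[ -188, -373/3,- 487/13, -191/7,-87/4, - 19,419, 487,637, 817,845]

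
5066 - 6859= - 1793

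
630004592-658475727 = - 28471135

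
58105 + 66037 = 124142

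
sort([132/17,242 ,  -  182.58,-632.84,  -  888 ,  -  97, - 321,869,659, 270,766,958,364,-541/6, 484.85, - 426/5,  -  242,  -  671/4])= [ - 888, - 632.84, - 321,  -  242, -182.58,  -  671/4, -97 ,- 541/6, - 426/5, 132/17, 242,270, 364,484.85, 659,766,869,958] 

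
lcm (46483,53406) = 2510082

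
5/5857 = 5/5857 = 0.00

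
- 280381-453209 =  - 733590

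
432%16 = 0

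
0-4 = -4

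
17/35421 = 17/35421 = 0.00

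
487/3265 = 487/3265 = 0.15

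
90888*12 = 1090656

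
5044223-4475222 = 569001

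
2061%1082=979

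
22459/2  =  11229 + 1/2 = 11229.50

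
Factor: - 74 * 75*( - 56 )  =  310800  =  2^4*3^1*5^2*7^1 * 37^1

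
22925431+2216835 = 25142266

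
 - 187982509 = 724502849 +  - 912485358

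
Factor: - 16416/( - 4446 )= 2^4*3^1*13^( - 1 ) = 48/13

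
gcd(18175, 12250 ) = 25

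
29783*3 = 89349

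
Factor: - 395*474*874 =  - 2^2*3^1*5^1*19^1 * 23^1*79^2 = - 163639020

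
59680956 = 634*94134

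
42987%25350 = 17637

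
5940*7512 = 44621280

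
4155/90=277/6 = 46.17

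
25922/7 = 25922/7 =3703.14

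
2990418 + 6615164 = 9605582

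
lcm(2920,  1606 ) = 32120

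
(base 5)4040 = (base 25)kk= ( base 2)1000001000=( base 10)520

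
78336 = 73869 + 4467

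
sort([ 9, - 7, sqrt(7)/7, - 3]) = [-7, - 3,sqrt ( 7 )/7,9]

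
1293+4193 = 5486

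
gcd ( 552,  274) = 2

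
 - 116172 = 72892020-73008192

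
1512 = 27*56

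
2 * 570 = 1140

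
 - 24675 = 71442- 96117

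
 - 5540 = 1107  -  6647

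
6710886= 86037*78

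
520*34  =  17680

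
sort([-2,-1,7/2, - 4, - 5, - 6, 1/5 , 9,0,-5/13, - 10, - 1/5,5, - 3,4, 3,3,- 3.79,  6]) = [ - 10, - 6,-5, - 4, - 3.79, -3, - 2, - 1, - 5/13, -1/5,  0,  1/5,3,3,7/2, 4,5,6,9] 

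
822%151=67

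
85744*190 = 16291360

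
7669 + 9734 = 17403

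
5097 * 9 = 45873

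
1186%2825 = 1186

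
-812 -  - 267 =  - 545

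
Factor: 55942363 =29^1*1929047^1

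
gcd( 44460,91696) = 4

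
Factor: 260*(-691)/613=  - 179660/613 =-2^2*5^1 * 13^1*613^( - 1)*691^1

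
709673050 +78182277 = 787855327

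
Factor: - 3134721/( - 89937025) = 3^1*5^( - 2)*53^(- 1 )*71^1*103^( - 1) * 659^( - 1)*  14717^1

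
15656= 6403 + 9253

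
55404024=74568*743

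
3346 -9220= - 5874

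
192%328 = 192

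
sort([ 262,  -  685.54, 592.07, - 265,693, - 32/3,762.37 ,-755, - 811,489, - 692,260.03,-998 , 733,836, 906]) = [ - 998 ,  -  811, - 755, -692 , - 685.54,-265, - 32/3,260.03,262, 489 , 592.07,693, 733, 762.37, 836,906] 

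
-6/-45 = 2/15= 0.13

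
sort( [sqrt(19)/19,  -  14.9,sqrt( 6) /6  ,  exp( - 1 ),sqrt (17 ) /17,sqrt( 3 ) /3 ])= [ - 14.9,sqrt(19 ) /19, sqrt( 17)/17,exp(-1 ) , sqrt( 6 ) /6,sqrt( 3)/3]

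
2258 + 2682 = 4940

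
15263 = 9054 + 6209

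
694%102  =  82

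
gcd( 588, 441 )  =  147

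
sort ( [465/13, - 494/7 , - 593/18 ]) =[-494/7, - 593/18,465/13 ]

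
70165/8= 8770+5/8  =  8770.62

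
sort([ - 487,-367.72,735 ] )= [ - 487, - 367.72,735] 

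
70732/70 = 35366/35 =1010.46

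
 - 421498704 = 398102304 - 819601008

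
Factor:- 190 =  - 2^1*5^1*19^1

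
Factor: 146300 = 2^2*5^2 * 7^1*11^1 *19^1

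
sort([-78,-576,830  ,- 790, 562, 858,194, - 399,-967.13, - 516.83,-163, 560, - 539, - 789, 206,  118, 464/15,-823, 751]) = [  -  967.13,-823,-790,-789,  -  576, - 539, - 516.83 ,-399, - 163,-78 , 464/15,118, 194, 206, 560,562, 751, 830,858 ] 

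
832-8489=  - 7657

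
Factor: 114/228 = 1/2 = 2^ ( - 1) 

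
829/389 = 829/389  =  2.13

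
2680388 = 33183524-30503136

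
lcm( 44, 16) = 176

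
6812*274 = 1866488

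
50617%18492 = 13633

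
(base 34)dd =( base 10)455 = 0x1c7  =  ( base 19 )14I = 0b111000111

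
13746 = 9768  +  3978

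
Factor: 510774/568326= 71/79=71^1*79^( - 1 ) 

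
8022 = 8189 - 167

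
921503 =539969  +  381534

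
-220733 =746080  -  966813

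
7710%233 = 21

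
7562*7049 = 53304538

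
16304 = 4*4076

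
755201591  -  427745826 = 327455765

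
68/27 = 68/27 = 2.52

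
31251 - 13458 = 17793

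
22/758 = 11/379 = 0.03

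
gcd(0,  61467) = 61467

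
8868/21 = 422 + 2/7 =422.29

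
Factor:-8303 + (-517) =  - 8820=   -2^2*3^2*5^1  *7^2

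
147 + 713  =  860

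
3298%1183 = 932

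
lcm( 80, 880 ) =880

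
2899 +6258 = 9157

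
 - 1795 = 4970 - 6765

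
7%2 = 1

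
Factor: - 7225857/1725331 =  - 3^2*991^(-1 )*1741^( - 1 )* 802873^1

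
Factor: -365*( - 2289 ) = 835485=3^1*5^1*7^1 * 73^1*109^1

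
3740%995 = 755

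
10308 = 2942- - 7366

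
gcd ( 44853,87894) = 3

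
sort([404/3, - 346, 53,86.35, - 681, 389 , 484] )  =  [-681, - 346, 53, 86.35, 404/3, 389 , 484] 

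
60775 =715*85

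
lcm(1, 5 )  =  5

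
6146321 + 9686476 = 15832797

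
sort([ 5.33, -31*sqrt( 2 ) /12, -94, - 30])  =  [ - 94,- 30, - 31*sqrt( 2) /12,5.33]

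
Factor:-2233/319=-7= -7^1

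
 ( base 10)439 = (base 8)667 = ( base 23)j2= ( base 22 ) JL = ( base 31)E5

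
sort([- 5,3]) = [ - 5, 3 ] 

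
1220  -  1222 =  - 2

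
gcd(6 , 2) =2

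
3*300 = 900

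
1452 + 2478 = 3930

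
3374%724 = 478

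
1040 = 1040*1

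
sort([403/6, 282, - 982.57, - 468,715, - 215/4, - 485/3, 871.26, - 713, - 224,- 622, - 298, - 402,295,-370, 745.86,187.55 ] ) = [-982.57,-713,-622, - 468, - 402, - 370, -298,-224, - 485/3,  -  215/4,403/6,187.55,282,295,715, 745.86,871.26] 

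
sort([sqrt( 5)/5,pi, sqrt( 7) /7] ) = [sqrt (7) /7,  sqrt( 5)/5,  pi] 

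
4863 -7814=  - 2951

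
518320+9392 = 527712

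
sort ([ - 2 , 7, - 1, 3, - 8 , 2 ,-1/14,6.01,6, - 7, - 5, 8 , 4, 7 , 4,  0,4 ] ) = [ - 8 ,-7 ,- 5,-2, - 1 ,-1/14, 0, 2, 3, 4 , 4, 4,6, 6.01,7, 7, 8] 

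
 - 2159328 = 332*(-6504)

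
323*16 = 5168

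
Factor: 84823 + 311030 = 3^1 *23^1*5737^1  =  395853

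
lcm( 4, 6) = 12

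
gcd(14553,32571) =693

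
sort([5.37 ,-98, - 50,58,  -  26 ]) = [  -  98, - 50 , - 26, 5.37,58 ]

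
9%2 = 1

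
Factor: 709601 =29^1*24469^1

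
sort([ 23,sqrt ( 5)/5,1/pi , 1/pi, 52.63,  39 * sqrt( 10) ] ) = [1/pi, 1/pi,sqrt(5)/5, 23,52.63,39*sqrt ( 10)] 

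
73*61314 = 4475922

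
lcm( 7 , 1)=7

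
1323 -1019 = 304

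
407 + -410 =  - 3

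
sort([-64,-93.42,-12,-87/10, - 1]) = [  -  93.42, - 64,- 12, - 87/10, - 1]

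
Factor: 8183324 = 2^2 * 17^2*7079^1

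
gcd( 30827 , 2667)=1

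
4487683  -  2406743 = 2080940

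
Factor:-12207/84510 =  - 13/90= - 2^( - 1)*3^( - 2)*5^( - 1 )* 13^1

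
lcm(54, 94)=2538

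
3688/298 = 1844/149 = 12.38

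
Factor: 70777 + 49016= 119793 = 3^1*73^1 *547^1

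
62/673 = 62/673= 0.09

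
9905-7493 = 2412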